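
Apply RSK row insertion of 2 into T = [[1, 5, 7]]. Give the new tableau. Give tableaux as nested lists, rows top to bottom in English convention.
In row 1, 2 replaces 5 (the leftmost entry greater than 2); 5 is bumped to row 2. 5 starts a new row 2. The new tableau is [[1, 2, 7], [5]].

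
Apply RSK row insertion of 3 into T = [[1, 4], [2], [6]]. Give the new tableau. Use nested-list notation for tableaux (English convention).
[[1, 3], [2, 4], [6]]

In row 1, 3 replaces 4 (the leftmost entry greater than 3); 4 is bumped to row 2. 4 is appended to row 2. The new tableau is [[1, 3], [2, 4], [6]].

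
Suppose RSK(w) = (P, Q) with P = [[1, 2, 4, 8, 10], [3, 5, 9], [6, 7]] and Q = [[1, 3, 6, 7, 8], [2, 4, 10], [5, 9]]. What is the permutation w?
Reverse the RSK construction: for i from n down to 1, find the cell of Q containing i, remove the entry at that cell from P, and reverse-bump it up through P; the value ejected from row 1 is w(i).

Step i=10: Q has 10 at row 2, column 3; remove 9 from row 2 of P and reverse-bump: 9 enters row 1 and ejects 8. So w(10) = 8. P is now [[1, 2, 4, 9, 10], [3, 5], [6, 7]].
Step i=9: Q has 9 at row 3, column 2; remove 7 from row 3 of P and reverse-bump: 7 enters row 2 and ejects 5; 5 enters row 1 and ejects 4. So w(9) = 4. P is now [[1, 2, 5, 9, 10], [3, 7], [6]].
Step i=8: Q has 8 at row 1, column 5; remove that cell from P, ejecting 10. So w(8) = 10. P is now [[1, 2, 5, 9], [3, 7], [6]].
Step i=7: Q has 7 at row 1, column 4; remove that cell from P, ejecting 9. So w(7) = 9. P is now [[1, 2, 5], [3, 7], [6]].
Step i=6: Q has 6 at row 1, column 3; remove that cell from P, ejecting 5. So w(6) = 5. P is now [[1, 2], [3, 7], [6]].
Step i=5: Q has 5 at row 3, column 1; remove 6 from row 3 of P and reverse-bump: 6 enters row 2 and ejects 3; 3 enters row 1 and ejects 2. So w(5) = 2. P is now [[1, 3], [6, 7]].
Step i=4: Q has 4 at row 2, column 2; remove 7 from row 2 of P and reverse-bump: 7 enters row 1 and ejects 3. So w(4) = 3. P is now [[1, 7], [6]].
Step i=3: Q has 3 at row 1, column 2; remove that cell from P, ejecting 7. So w(3) = 7. P is now [[1], [6]].
Step i=2: Q has 2 at row 2, column 1; remove 6 from row 2 of P and reverse-bump: 6 enters row 1 and ejects 1. So w(2) = 1. P is now [[6]].
Step i=1: Q has 1 at row 1, column 1; remove that cell from P, ejecting 6. So w(1) = 6. P is now [].

So w = 6 1 7 3 2 5 9 10 4 8.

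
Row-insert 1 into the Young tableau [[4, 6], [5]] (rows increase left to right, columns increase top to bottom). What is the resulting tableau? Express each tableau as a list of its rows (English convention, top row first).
In row 1, 1 replaces 4 (the leftmost entry greater than 1); 4 is bumped to row 2. In row 2, 4 replaces 5 (the leftmost entry greater than 4); 5 is bumped to row 3. 5 starts a new row 3. The new tableau is [[1, 6], [4], [5]].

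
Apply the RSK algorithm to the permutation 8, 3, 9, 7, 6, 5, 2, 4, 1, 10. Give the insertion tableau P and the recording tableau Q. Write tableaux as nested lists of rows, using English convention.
P = [[1, 4, 10], [2, 5], [3, 9], [6], [7], [8]], Q = [[1, 3, 10], [2, 4], [5, 8], [6], [7], [9]]

Insert each entry of the permutation into P by Schensted row insertion, recording in Q the position of each new cell.

After inserting 8: P = [[8]].
After inserting 3: P = [[3], [8]].
After inserting 9: P = [[3, 9], [8]].
After inserting 7: P = [[3, 7], [8, 9]].
After inserting 6: P = [[3, 6], [7, 9], [8]].
After inserting 5: P = [[3, 5], [6, 9], [7], [8]].
After inserting 2: P = [[2, 5], [3, 9], [6], [7], [8]].
After inserting 4: P = [[2, 4], [3, 5], [6, 9], [7], [8]].
After inserting 1: P = [[1, 4], [2, 5], [3, 9], [6], [7], [8]].
After inserting 10: P = [[1, 4, 10], [2, 5], [3, 9], [6], [7], [8]].

So P = [[1, 4, 10], [2, 5], [3, 9], [6], [7], [8]], Q = [[1, 3, 10], [2, 4], [5, 8], [6], [7], [9]].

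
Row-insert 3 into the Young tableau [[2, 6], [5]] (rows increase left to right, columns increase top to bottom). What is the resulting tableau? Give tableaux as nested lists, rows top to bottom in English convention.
[[2, 3], [5, 6]]

In row 1, 3 replaces 6 (the leftmost entry greater than 3); 6 is bumped to row 2. 6 is appended to row 2. The new tableau is [[2, 3], [5, 6]].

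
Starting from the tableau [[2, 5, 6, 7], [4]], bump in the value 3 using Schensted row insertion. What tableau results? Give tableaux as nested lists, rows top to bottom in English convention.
[[2, 3, 6, 7], [4, 5]]

In row 1, 3 replaces 5 (the leftmost entry greater than 3); 5 is bumped to row 2. 5 is appended to row 2. The new tableau is [[2, 3, 6, 7], [4, 5]].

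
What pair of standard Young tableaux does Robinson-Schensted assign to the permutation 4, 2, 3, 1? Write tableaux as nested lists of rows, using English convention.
Insert each entry of the permutation into P by Schensted row insertion, recording in Q the position of each new cell.

Insert 4: appended to row 1. P = [[4]], Q = [[1]].
Insert 2: 2 bumps 4 from row 1; 4 starts row 2. P = [[2], [4]], Q = [[1], [2]].
Insert 3: appended to row 1. P = [[2, 3], [4]], Q = [[1, 3], [2]].
Insert 1: 1 bumps 2 from row 1; 2 bumps 4 from row 2; 4 starts row 3. P = [[1, 3], [2], [4]], Q = [[1, 3], [2], [4]].

So P = [[1, 3], [2], [4]], Q = [[1, 3], [2], [4]].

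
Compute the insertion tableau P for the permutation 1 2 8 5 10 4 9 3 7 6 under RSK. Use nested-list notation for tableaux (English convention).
P = [[1, 2, 3, 6], [4, 7], [5, 9], [8, 10]]

Insert 1: appended to row 1. P = [[1]].
Insert 2: appended to row 1. P = [[1, 2]].
Insert 8: appended to row 1. P = [[1, 2, 8]].
Insert 5: 5 bumps 8 from row 1; 8 starts row 2. P = [[1, 2, 5], [8]].
Insert 10: appended to row 1. P = [[1, 2, 5, 10], [8]].
Insert 4: 4 bumps 5 from row 1; 5 bumps 8 from row 2; 8 starts row 3. P = [[1, 2, 4, 10], [5], [8]].
Insert 9: 9 bumps 10 from row 1; 10 appends to row 2. P = [[1, 2, 4, 9], [5, 10], [8]].
Insert 3: 3 bumps 4 from row 1; 4 bumps 5 from row 2; 5 bumps 8 from row 3; 8 starts row 4. P = [[1, 2, 3, 9], [4, 10], [5], [8]].
Insert 7: 7 bumps 9 from row 1; 9 bumps 10 from row 2; 10 appends to row 3. P = [[1, 2, 3, 7], [4, 9], [5, 10], [8]].
Insert 6: 6 bumps 7 from row 1; 7 bumps 9 from row 2; 9 bumps 10 from row 3; 10 appends to row 4. P = [[1, 2, 3, 6], [4, 7], [5, 9], [8, 10]].

So P = [[1, 2, 3, 6], [4, 7], [5, 9], [8, 10]].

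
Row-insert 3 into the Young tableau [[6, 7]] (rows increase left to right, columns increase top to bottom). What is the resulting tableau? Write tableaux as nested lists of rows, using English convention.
In row 1, 3 replaces 6 (the leftmost entry greater than 3); 6 is bumped to row 2. 6 starts a new row 2. The new tableau is [[3, 7], [6]].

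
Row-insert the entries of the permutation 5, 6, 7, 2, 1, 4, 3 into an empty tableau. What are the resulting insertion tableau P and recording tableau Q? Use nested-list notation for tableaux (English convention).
P = [[1, 3, 7], [2, 4], [5, 6]], Q = [[1, 2, 3], [4, 6], [5, 7]]

Insert each entry of the permutation into P by Schensted row insertion, recording in Q the position of each new cell.

Insert 5: appended to row 1. P = [[5]].
Insert 6: appended to row 1. P = [[5, 6]].
Insert 7: appended to row 1. P = [[5, 6, 7]].
Insert 2: 2 bumps 5 from row 1; 5 starts row 2. P = [[2, 6, 7], [5]].
Insert 1: 1 bumps 2 from row 1; 2 bumps 5 from row 2; 5 starts row 3. P = [[1, 6, 7], [2], [5]].
Insert 4: 4 bumps 6 from row 1; 6 appends to row 2. P = [[1, 4, 7], [2, 6], [5]].
Insert 3: 3 bumps 4 from row 1; 4 bumps 6 from row 2; 6 appends to row 3. P = [[1, 3, 7], [2, 4], [5, 6]].

So P = [[1, 3, 7], [2, 4], [5, 6]], Q = [[1, 2, 3], [4, 6], [5, 7]].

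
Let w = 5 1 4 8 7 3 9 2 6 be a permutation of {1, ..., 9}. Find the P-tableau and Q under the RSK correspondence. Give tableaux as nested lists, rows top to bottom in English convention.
P = [[1, 2, 6, 9], [3, 7], [4, 8], [5]], Q = [[1, 3, 4, 7], [2, 5], [6, 9], [8]]

Insert each entry of the permutation into P by Schensted row insertion, recording in Q the position of each new cell.

Insert 5: appended to row 1. P = [[5]].
Insert 1: 1 bumps 5 from row 1; 5 starts row 2. P = [[1], [5]].
Insert 4: appended to row 1. P = [[1, 4], [5]].
Insert 8: appended to row 1. P = [[1, 4, 8], [5]].
Insert 7: 7 bumps 8 from row 1; 8 appends to row 2. P = [[1, 4, 7], [5, 8]].
Insert 3: 3 bumps 4 from row 1; 4 bumps 5 from row 2; 5 starts row 3. P = [[1, 3, 7], [4, 8], [5]].
Insert 9: appended to row 1. P = [[1, 3, 7, 9], [4, 8], [5]].
Insert 2: 2 bumps 3 from row 1; 3 bumps 4 from row 2; 4 bumps 5 from row 3; 5 starts row 4. P = [[1, 2, 7, 9], [3, 8], [4], [5]].
Insert 6: 6 bumps 7 from row 1; 7 bumps 8 from row 2; 8 appends to row 3. P = [[1, 2, 6, 9], [3, 7], [4, 8], [5]].

So P = [[1, 2, 6, 9], [3, 7], [4, 8], [5]], Q = [[1, 3, 4, 7], [2, 5], [6, 9], [8]].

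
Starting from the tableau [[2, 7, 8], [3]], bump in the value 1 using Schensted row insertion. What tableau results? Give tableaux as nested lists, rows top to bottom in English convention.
[[1, 7, 8], [2], [3]]

In row 1, 1 replaces 2 (the leftmost entry greater than 1); 2 is bumped to row 2. In row 2, 2 replaces 3 (the leftmost entry greater than 2); 3 is bumped to row 3. 3 starts a new row 3. The new tableau is [[1, 7, 8], [2], [3]].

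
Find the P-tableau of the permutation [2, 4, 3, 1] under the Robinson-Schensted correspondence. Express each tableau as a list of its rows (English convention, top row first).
Insert 2: appended to row 1. P = [[2]].
Insert 4: appended to row 1. P = [[2, 4]].
Insert 3: 3 bumps 4 from row 1; 4 starts row 2. P = [[2, 3], [4]].
Insert 1: 1 bumps 2 from row 1; 2 bumps 4 from row 2; 4 starts row 3. P = [[1, 3], [2], [4]].

So P = [[1, 3], [2], [4]].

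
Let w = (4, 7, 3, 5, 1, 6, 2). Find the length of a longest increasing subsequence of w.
3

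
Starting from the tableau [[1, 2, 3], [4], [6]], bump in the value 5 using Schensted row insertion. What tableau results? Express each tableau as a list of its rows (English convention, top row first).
[[1, 2, 3, 5], [4], [6]]

5 is larger than every entry of row 1, so it is appended to row 1. The new tableau is [[1, 2, 3, 5], [4], [6]].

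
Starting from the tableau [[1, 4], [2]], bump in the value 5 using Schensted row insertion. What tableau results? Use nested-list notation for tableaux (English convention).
[[1, 4, 5], [2]]

5 is larger than every entry of row 1, so it is appended to row 1. The new tableau is [[1, 4, 5], [2]].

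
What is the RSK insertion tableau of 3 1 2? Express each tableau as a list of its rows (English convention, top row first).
P = [[1, 2], [3]]

Insert 3: appended to row 1. P = [[3]].
Insert 1: 1 bumps 3 from row 1; 3 starts row 2. P = [[1], [3]].
Insert 2: appended to row 1. P = [[1, 2], [3]].

So P = [[1, 2], [3]].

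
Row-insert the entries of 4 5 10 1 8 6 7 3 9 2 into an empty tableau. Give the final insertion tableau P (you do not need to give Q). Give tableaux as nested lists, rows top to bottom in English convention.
After inserting 4: P = [[4]].
After inserting 5: P = [[4, 5]].
After inserting 10: P = [[4, 5, 10]].
After inserting 1: P = [[1, 5, 10], [4]].
After inserting 8: P = [[1, 5, 8], [4, 10]].
After inserting 6: P = [[1, 5, 6], [4, 8], [10]].
After inserting 7: P = [[1, 5, 6, 7], [4, 8], [10]].
After inserting 3: P = [[1, 3, 6, 7], [4, 5], [8], [10]].
After inserting 9: P = [[1, 3, 6, 7, 9], [4, 5], [8], [10]].
After inserting 2: P = [[1, 2, 6, 7, 9], [3, 5], [4], [8], [10]].

So P = [[1, 2, 6, 7, 9], [3, 5], [4], [8], [10]].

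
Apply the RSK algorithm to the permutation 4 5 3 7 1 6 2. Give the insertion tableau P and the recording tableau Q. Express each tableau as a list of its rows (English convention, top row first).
Insert each entry of the permutation into P by Schensted row insertion, recording in Q the position of each new cell.

Insert 4: appended to row 1. P = [[4]].
Insert 5: appended to row 1. P = [[4, 5]].
Insert 3: 3 bumps 4 from row 1; 4 starts row 2. P = [[3, 5], [4]].
Insert 7: appended to row 1. P = [[3, 5, 7], [4]].
Insert 1: 1 bumps 3 from row 1; 3 bumps 4 from row 2; 4 starts row 3. P = [[1, 5, 7], [3], [4]].
Insert 6: 6 bumps 7 from row 1; 7 appends to row 2. P = [[1, 5, 6], [3, 7], [4]].
Insert 2: 2 bumps 5 from row 1; 5 bumps 7 from row 2; 7 appends to row 3. P = [[1, 2, 6], [3, 5], [4, 7]].

So P = [[1, 2, 6], [3, 5], [4, 7]], Q = [[1, 2, 4], [3, 6], [5, 7]].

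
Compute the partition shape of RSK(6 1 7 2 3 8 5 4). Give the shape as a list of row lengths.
Row-insert each entry into an empty tableau.

After inserting 6: P = [[6]].
After inserting 1: P = [[1], [6]].
After inserting 7: P = [[1, 7], [6]].
After inserting 2: P = [[1, 2], [6, 7]].
After inserting 3: P = [[1, 2, 3], [6, 7]].
After inserting 8: P = [[1, 2, 3, 8], [6, 7]].
After inserting 5: P = [[1, 2, 3, 5], [6, 7, 8]].
After inserting 4: P = [[1, 2, 3, 4], [5, 7, 8], [6]].

The final insertion tableau P = [[1, 2, 3, 4], [5, 7, 8], [6]] has shape [4, 3, 1].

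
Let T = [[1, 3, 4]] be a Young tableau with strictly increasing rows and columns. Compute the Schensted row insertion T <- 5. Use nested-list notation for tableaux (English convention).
5 is larger than every entry of row 1, so it is appended to row 1. The new tableau is [[1, 3, 4, 5]].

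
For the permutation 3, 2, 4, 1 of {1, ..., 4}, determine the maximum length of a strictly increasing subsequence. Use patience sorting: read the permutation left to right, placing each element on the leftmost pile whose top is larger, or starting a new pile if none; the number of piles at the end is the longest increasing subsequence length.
3: new pile. tops = [3]
2: onto pile 1 (replacing 3). tops = [2]
4: new pile. tops = [2, 4]
1: onto pile 1 (replacing 2). tops = [1, 4]

2 piles, so the longest increasing subsequence has length 2.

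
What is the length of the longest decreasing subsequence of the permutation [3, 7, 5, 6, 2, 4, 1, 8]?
4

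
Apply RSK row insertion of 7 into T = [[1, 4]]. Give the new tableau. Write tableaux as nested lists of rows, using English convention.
[[1, 4, 7]]

7 is larger than every entry of row 1, so it is appended to row 1. The new tableau is [[1, 4, 7]].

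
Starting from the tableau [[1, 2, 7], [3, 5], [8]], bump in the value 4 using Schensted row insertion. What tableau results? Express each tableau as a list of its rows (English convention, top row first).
[[1, 2, 4], [3, 5, 7], [8]]

In row 1, 4 replaces 7 (the leftmost entry greater than 4); 7 is bumped to row 2. 7 is appended to row 2. The new tableau is [[1, 2, 4], [3, 5, 7], [8]].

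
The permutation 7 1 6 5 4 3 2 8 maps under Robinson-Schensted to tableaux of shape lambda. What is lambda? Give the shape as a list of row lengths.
Row-insert each entry into an empty tableau.

After inserting 7: P = [[7]].
After inserting 1: P = [[1], [7]].
After inserting 6: P = [[1, 6], [7]].
After inserting 5: P = [[1, 5], [6], [7]].
After inserting 4: P = [[1, 4], [5], [6], [7]].
After inserting 3: P = [[1, 3], [4], [5], [6], [7]].
After inserting 2: P = [[1, 2], [3], [4], [5], [6], [7]].
After inserting 8: P = [[1, 2, 8], [3], [4], [5], [6], [7]].

The final insertion tableau P = [[1, 2, 8], [3], [4], [5], [6], [7]] has shape [3, 1, 1, 1, 1, 1].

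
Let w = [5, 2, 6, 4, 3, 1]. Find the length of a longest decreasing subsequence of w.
4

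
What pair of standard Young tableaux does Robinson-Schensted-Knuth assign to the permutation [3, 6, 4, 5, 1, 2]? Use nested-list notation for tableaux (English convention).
Insert each entry of the permutation into P by Schensted row insertion, recording in Q the position of each new cell.

Insert 3: appended to row 1. P = [[3]], Q = [[1]].
Insert 6: appended to row 1. P = [[3, 6]], Q = [[1, 2]].
Insert 4: 4 bumps 6 from row 1; 6 starts row 2. P = [[3, 4], [6]], Q = [[1, 2], [3]].
Insert 5: appended to row 1. P = [[3, 4, 5], [6]], Q = [[1, 2, 4], [3]].
Insert 1: 1 bumps 3 from row 1; 3 bumps 6 from row 2; 6 starts row 3. P = [[1, 4, 5], [3], [6]], Q = [[1, 2, 4], [3], [5]].
Insert 2: 2 bumps 4 from row 1; 4 appends to row 2. P = [[1, 2, 5], [3, 4], [6]], Q = [[1, 2, 4], [3, 6], [5]].

So P = [[1, 2, 5], [3, 4], [6]], Q = [[1, 2, 4], [3, 6], [5]].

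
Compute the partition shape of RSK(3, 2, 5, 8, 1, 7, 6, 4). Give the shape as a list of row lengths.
[3, 2, 2, 1]

Row-insert each entry into an empty tableau.

After inserting 3: P = [[3]].
After inserting 2: P = [[2], [3]].
After inserting 5: P = [[2, 5], [3]].
After inserting 8: P = [[2, 5, 8], [3]].
After inserting 1: P = [[1, 5, 8], [2], [3]].
After inserting 7: P = [[1, 5, 7], [2, 8], [3]].
After inserting 6: P = [[1, 5, 6], [2, 7], [3, 8]].
After inserting 4: P = [[1, 4, 6], [2, 5], [3, 7], [8]].

The final insertion tableau P = [[1, 4, 6], [2, 5], [3, 7], [8]] has shape [3, 2, 2, 1].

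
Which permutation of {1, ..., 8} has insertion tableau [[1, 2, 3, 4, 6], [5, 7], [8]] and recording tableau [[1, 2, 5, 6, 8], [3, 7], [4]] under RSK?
Reverse the RSK construction: for i from n down to 1, find the cell of Q containing i, remove the entry at that cell from P, and reverse-bump it up through P; the value ejected from row 1 is w(i).

Step i=8: Q has 8 at row 1, column 5; remove that cell from P, ejecting 6. So w(8) = 6. P is now [[1, 2, 3, 4], [5, 7], [8]].
Step i=7: Q has 7 at row 2, column 2; remove 7 from row 2 of P and reverse-bump: 7 enters row 1 and ejects 4. So w(7) = 4. P is now [[1, 2, 3, 7], [5], [8]].
Step i=6: Q has 6 at row 1, column 4; remove that cell from P, ejecting 7. So w(6) = 7. P is now [[1, 2, 3], [5], [8]].
Step i=5: Q has 5 at row 1, column 3; remove that cell from P, ejecting 3. So w(5) = 3. P is now [[1, 2], [5], [8]].
Step i=4: Q has 4 at row 3, column 1; remove 8 from row 3 of P and reverse-bump: 8 enters row 2 and ejects 5; 5 enters row 1 and ejects 2. So w(4) = 2. P is now [[1, 5], [8]].
Step i=3: Q has 3 at row 2, column 1; remove 8 from row 2 of P and reverse-bump: 8 enters row 1 and ejects 5. So w(3) = 5. P is now [[1, 8]].
Step i=2: Q has 2 at row 1, column 2; remove that cell from P, ejecting 8. So w(2) = 8. P is now [[1]].
Step i=1: Q has 1 at row 1, column 1; remove that cell from P, ejecting 1. So w(1) = 1. P is now [].

So w = 1 8 5 2 3 7 4 6.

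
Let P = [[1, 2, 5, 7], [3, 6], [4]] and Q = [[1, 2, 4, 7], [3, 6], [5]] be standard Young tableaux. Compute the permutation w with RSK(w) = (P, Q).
Reverse the RSK construction: for i from n down to 1, find the cell of Q containing i, remove the entry at that cell from P, and reverse-bump it up through P; the value ejected from row 1 is w(i).

Step i=7: Q has 7 at row 1, column 4; remove that cell from P, ejecting 7. So w(7) = 7. P is now [[1, 2, 5], [3, 6], [4]].
Step i=6: Q has 6 at row 2, column 2; remove 6 from row 2 of P and reverse-bump: 6 enters row 1 and ejects 5. So w(6) = 5. P is now [[1, 2, 6], [3], [4]].
Step i=5: Q has 5 at row 3, column 1; remove 4 from row 3 of P and reverse-bump: 4 enters row 2 and ejects 3; 3 enters row 1 and ejects 2. So w(5) = 2. P is now [[1, 3, 6], [4]].
Step i=4: Q has 4 at row 1, column 3; remove that cell from P, ejecting 6. So w(4) = 6. P is now [[1, 3], [4]].
Step i=3: Q has 3 at row 2, column 1; remove 4 from row 2 of P and reverse-bump: 4 enters row 1 and ejects 3. So w(3) = 3. P is now [[1, 4]].
Step i=2: Q has 2 at row 1, column 2; remove that cell from P, ejecting 4. So w(2) = 4. P is now [[1]].
Step i=1: Q has 1 at row 1, column 1; remove that cell from P, ejecting 1. So w(1) = 1. P is now [].

So w = 1 4 3 6 2 5 7.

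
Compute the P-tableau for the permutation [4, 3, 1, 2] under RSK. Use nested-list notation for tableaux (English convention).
Insert 4: appended to row 1. P = [[4]].
Insert 3: 3 bumps 4 from row 1; 4 starts row 2. P = [[3], [4]].
Insert 1: 1 bumps 3 from row 1; 3 bumps 4 from row 2; 4 starts row 3. P = [[1], [3], [4]].
Insert 2: appended to row 1. P = [[1, 2], [3], [4]].

So P = [[1, 2], [3], [4]].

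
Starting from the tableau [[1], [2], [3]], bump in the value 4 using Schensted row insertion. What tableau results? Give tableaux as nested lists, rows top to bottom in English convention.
4 is larger than every entry of row 1, so it is appended to row 1. The new tableau is [[1, 4], [2], [3]].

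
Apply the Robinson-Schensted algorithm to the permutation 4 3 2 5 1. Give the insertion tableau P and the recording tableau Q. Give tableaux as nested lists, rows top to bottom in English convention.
Insert each entry of the permutation into P by Schensted row insertion, recording in Q the position of each new cell.

Insert 4: appended to row 1. P = [[4]], Q = [[1]].
Insert 3: 3 bumps 4 from row 1; 4 starts row 2. P = [[3], [4]], Q = [[1], [2]].
Insert 2: 2 bumps 3 from row 1; 3 bumps 4 from row 2; 4 starts row 3. P = [[2], [3], [4]], Q = [[1], [2], [3]].
Insert 5: appended to row 1. P = [[2, 5], [3], [4]], Q = [[1, 4], [2], [3]].
Insert 1: 1 bumps 2 from row 1; 2 bumps 3 from row 2; 3 bumps 4 from row 3; 4 starts row 4. P = [[1, 5], [2], [3], [4]], Q = [[1, 4], [2], [3], [5]].

So P = [[1, 5], [2], [3], [4]], Q = [[1, 4], [2], [3], [5]].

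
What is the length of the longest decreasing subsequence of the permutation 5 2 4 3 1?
4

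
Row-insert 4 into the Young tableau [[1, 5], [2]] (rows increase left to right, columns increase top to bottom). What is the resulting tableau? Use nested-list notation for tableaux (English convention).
In row 1, 4 replaces 5 (the leftmost entry greater than 4); 5 is bumped to row 2. 5 is appended to row 2. The new tableau is [[1, 4], [2, 5]].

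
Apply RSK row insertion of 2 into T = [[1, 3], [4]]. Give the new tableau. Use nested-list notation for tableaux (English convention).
In row 1, 2 replaces 3 (the leftmost entry greater than 2); 3 is bumped to row 2. In row 2, 3 replaces 4 (the leftmost entry greater than 3); 4 is bumped to row 3. 4 starts a new row 3. The new tableau is [[1, 2], [3], [4]].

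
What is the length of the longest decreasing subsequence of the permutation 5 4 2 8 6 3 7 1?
4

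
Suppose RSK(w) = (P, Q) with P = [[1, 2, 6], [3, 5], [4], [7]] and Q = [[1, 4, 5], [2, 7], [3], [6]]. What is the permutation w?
Reverse the RSK construction: for i from n down to 1, find the cell of Q containing i, remove the entry at that cell from P, and reverse-bump it up through P; the value ejected from row 1 is w(i).

Step i=7: Q has 7 at row 2, column 2; remove 5 from row 2 of P and reverse-bump: 5 enters row 1 and ejects 2. So w(7) = 2. P is now [[1, 5, 6], [3], [4], [7]].
Step i=6: Q has 6 at row 4, column 1; remove 7 from row 4 of P and reverse-bump: 7 enters row 3 and ejects 4; 4 enters row 2 and ejects 3; 3 enters row 1 and ejects 1. So w(6) = 1. P is now [[3, 5, 6], [4], [7]].
Step i=5: Q has 5 at row 1, column 3; remove that cell from P, ejecting 6. So w(5) = 6. P is now [[3, 5], [4], [7]].
Step i=4: Q has 4 at row 1, column 2; remove that cell from P, ejecting 5. So w(4) = 5. P is now [[3], [4], [7]].
Step i=3: Q has 3 at row 3, column 1; remove 7 from row 3 of P and reverse-bump: 7 enters row 2 and ejects 4; 4 enters row 1 and ejects 3. So w(3) = 3. P is now [[4], [7]].
Step i=2: Q has 2 at row 2, column 1; remove 7 from row 2 of P and reverse-bump: 7 enters row 1 and ejects 4. So w(2) = 4. P is now [[7]].
Step i=1: Q has 1 at row 1, column 1; remove that cell from P, ejecting 7. So w(1) = 7. P is now [].

So w = 7 4 3 5 6 1 2.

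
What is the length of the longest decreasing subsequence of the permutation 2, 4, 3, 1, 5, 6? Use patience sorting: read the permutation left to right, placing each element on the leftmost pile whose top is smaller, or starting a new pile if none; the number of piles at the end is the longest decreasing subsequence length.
3

2: new pile. tops = [2]
4: onto pile 1 (replacing 2). tops = [4]
3: new pile. tops = [4, 3]
1: new pile. tops = [4, 3, 1]
5: onto pile 1 (replacing 4). tops = [5, 3, 1]
6: onto pile 1 (replacing 5). tops = [6, 3, 1]

3 piles, so the longest decreasing subsequence has length 3.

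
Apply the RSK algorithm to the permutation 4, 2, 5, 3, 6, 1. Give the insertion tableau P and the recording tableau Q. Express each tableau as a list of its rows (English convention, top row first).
P = [[1, 3, 6], [2, 5], [4]], Q = [[1, 3, 5], [2, 4], [6]]

Insert each entry of the permutation into P by Schensted row insertion, recording in Q the position of each new cell.

Insert 4: appended to row 1. P = [[4]].
Insert 2: 2 bumps 4 from row 1; 4 starts row 2. P = [[2], [4]].
Insert 5: appended to row 1. P = [[2, 5], [4]].
Insert 3: 3 bumps 5 from row 1; 5 appends to row 2. P = [[2, 3], [4, 5]].
Insert 6: appended to row 1. P = [[2, 3, 6], [4, 5]].
Insert 1: 1 bumps 2 from row 1; 2 bumps 4 from row 2; 4 starts row 3. P = [[1, 3, 6], [2, 5], [4]].

So P = [[1, 3, 6], [2, 5], [4]], Q = [[1, 3, 5], [2, 4], [6]].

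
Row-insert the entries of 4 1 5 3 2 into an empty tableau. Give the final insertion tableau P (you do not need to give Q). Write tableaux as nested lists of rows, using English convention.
P = [[1, 2], [3, 5], [4]]

Insert 4: appended to row 1. P = [[4]].
Insert 1: 1 bumps 4 from row 1; 4 starts row 2. P = [[1], [4]].
Insert 5: appended to row 1. P = [[1, 5], [4]].
Insert 3: 3 bumps 5 from row 1; 5 appends to row 2. P = [[1, 3], [4, 5]].
Insert 2: 2 bumps 3 from row 1; 3 bumps 4 from row 2; 4 starts row 3. P = [[1, 2], [3, 5], [4]].

So P = [[1, 2], [3, 5], [4]].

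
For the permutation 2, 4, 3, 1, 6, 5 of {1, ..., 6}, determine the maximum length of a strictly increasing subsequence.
3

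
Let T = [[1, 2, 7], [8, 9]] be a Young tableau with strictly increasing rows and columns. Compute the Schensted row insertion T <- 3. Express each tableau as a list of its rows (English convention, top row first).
In row 1, 3 replaces 7 (the leftmost entry greater than 3); 7 is bumped to row 2. In row 2, 7 replaces 8 (the leftmost entry greater than 7); 8 is bumped to row 3. 8 starts a new row 3. The new tableau is [[1, 2, 3], [7, 9], [8]].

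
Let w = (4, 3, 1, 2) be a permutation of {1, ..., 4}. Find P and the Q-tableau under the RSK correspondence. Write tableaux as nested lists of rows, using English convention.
P = [[1, 2], [3], [4]], Q = [[1, 4], [2], [3]]

Insert each entry of the permutation into P by Schensted row insertion, recording in Q the position of each new cell.

Insert 4: appended to row 1. P = [[4]], Q = [[1]].
Insert 3: 3 bumps 4 from row 1; 4 starts row 2. P = [[3], [4]], Q = [[1], [2]].
Insert 1: 1 bumps 3 from row 1; 3 bumps 4 from row 2; 4 starts row 3. P = [[1], [3], [4]], Q = [[1], [2], [3]].
Insert 2: appended to row 1. P = [[1, 2], [3], [4]], Q = [[1, 4], [2], [3]].

So P = [[1, 2], [3], [4]], Q = [[1, 4], [2], [3]].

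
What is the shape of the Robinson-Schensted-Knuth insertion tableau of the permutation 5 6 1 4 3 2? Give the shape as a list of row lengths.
[2, 2, 1, 1]

Row-insert each entry into an empty tableau.

After inserting 5: P = [[5]].
After inserting 6: P = [[5, 6]].
After inserting 1: P = [[1, 6], [5]].
After inserting 4: P = [[1, 4], [5, 6]].
After inserting 3: P = [[1, 3], [4, 6], [5]].
After inserting 2: P = [[1, 2], [3, 6], [4], [5]].

The final insertion tableau P = [[1, 2], [3, 6], [4], [5]] has shape [2, 2, 1, 1].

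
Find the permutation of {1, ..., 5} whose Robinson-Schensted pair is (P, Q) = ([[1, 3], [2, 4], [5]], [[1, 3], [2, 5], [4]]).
Reverse the RSK construction: for i from n down to 1, find the cell of Q containing i, remove the entry at that cell from P, and reverse-bump it up through P; the value ejected from row 1 is w(i).

Step i=5: Q has 5 at row 2, column 2; remove 4 from row 2 of P and reverse-bump: 4 enters row 1 and ejects 3. So w(5) = 3. P is now [[1, 4], [2], [5]].
Step i=4: Q has 4 at row 3, column 1; remove 5 from row 3 of P and reverse-bump: 5 enters row 2 and ejects 2; 2 enters row 1 and ejects 1. So w(4) = 1. P is now [[2, 4], [5]].
Step i=3: Q has 3 at row 1, column 2; remove that cell from P, ejecting 4. So w(3) = 4. P is now [[2], [5]].
Step i=2: Q has 2 at row 2, column 1; remove 5 from row 2 of P and reverse-bump: 5 enters row 1 and ejects 2. So w(2) = 2. P is now [[5]].
Step i=1: Q has 1 at row 1, column 1; remove that cell from P, ejecting 5. So w(1) = 5. P is now [].

So w = 5 2 4 1 3.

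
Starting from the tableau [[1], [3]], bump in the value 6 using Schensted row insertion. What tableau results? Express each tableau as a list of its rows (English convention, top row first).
[[1, 6], [3]]

6 is larger than every entry of row 1, so it is appended to row 1. The new tableau is [[1, 6], [3]].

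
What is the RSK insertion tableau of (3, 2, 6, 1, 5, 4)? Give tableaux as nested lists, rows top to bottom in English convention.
Insert 3: appended to row 1. P = [[3]].
Insert 2: 2 bumps 3 from row 1; 3 starts row 2. P = [[2], [3]].
Insert 6: appended to row 1. P = [[2, 6], [3]].
Insert 1: 1 bumps 2 from row 1; 2 bumps 3 from row 2; 3 starts row 3. P = [[1, 6], [2], [3]].
Insert 5: 5 bumps 6 from row 1; 6 appends to row 2. P = [[1, 5], [2, 6], [3]].
Insert 4: 4 bumps 5 from row 1; 5 bumps 6 from row 2; 6 appends to row 3. P = [[1, 4], [2, 5], [3, 6]].

So P = [[1, 4], [2, 5], [3, 6]].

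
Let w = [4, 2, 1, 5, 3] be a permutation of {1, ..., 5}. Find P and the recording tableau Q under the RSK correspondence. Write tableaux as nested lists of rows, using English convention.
Insert each entry of the permutation into P by Schensted row insertion, recording in Q the position of each new cell.

Insert 4: appended to row 1. P = [[4]].
Insert 2: 2 bumps 4 from row 1; 4 starts row 2. P = [[2], [4]].
Insert 1: 1 bumps 2 from row 1; 2 bumps 4 from row 2; 4 starts row 3. P = [[1], [2], [4]].
Insert 5: appended to row 1. P = [[1, 5], [2], [4]].
Insert 3: 3 bumps 5 from row 1; 5 appends to row 2. P = [[1, 3], [2, 5], [4]].

So P = [[1, 3], [2, 5], [4]], Q = [[1, 4], [2, 5], [3]].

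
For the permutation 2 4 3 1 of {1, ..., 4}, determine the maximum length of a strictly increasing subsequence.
2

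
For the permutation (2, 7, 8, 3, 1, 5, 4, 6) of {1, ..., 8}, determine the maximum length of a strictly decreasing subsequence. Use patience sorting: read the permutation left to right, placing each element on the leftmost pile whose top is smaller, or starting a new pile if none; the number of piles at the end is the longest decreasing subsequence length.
3

2: new pile. tops = [2]
7: onto pile 1 (replacing 2). tops = [7]
8: onto pile 1 (replacing 7). tops = [8]
3: new pile. tops = [8, 3]
1: new pile. tops = [8, 3, 1]
5: onto pile 2 (replacing 3). tops = [8, 5, 1]
4: onto pile 3 (replacing 1). tops = [8, 5, 4]
6: onto pile 2 (replacing 5). tops = [8, 6, 4]

3 piles, so the longest decreasing subsequence has length 3.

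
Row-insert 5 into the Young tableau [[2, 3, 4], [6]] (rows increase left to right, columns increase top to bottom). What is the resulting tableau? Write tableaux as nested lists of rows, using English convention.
[[2, 3, 4, 5], [6]]

5 is larger than every entry of row 1, so it is appended to row 1. The new tableau is [[2, 3, 4, 5], [6]].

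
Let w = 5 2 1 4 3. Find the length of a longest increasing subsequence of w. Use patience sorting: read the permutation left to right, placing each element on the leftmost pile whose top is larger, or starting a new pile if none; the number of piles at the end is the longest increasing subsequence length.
5: new pile. tops = [5]
2: onto pile 1 (replacing 5). tops = [2]
1: onto pile 1 (replacing 2). tops = [1]
4: new pile. tops = [1, 4]
3: onto pile 2 (replacing 4). tops = [1, 3]

2 piles, so the longest increasing subsequence has length 2.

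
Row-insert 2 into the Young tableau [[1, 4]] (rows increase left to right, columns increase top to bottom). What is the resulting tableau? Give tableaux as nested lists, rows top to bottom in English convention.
In row 1, 2 replaces 4 (the leftmost entry greater than 2); 4 is bumped to row 2. 4 starts a new row 2. The new tableau is [[1, 2], [4]].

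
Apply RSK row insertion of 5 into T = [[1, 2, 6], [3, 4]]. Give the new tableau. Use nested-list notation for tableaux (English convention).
In row 1, 5 replaces 6 (the leftmost entry greater than 5); 6 is bumped to row 2. 6 is appended to row 2. The new tableau is [[1, 2, 5], [3, 4, 6]].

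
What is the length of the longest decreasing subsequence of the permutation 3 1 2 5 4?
2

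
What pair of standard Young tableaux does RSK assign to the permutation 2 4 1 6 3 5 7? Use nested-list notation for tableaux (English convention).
P = [[1, 3, 5, 7], [2, 4, 6]], Q = [[1, 2, 4, 7], [3, 5, 6]]

Insert each entry of the permutation into P by Schensted row insertion, recording in Q the position of each new cell.

Insert 2: appended to row 1. P = [[2]].
Insert 4: appended to row 1. P = [[2, 4]].
Insert 1: 1 bumps 2 from row 1; 2 starts row 2. P = [[1, 4], [2]].
Insert 6: appended to row 1. P = [[1, 4, 6], [2]].
Insert 3: 3 bumps 4 from row 1; 4 appends to row 2. P = [[1, 3, 6], [2, 4]].
Insert 5: 5 bumps 6 from row 1; 6 appends to row 2. P = [[1, 3, 5], [2, 4, 6]].
Insert 7: appended to row 1. P = [[1, 3, 5, 7], [2, 4, 6]].

So P = [[1, 3, 5, 7], [2, 4, 6]], Q = [[1, 2, 4, 7], [3, 5, 6]].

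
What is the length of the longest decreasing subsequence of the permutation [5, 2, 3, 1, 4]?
3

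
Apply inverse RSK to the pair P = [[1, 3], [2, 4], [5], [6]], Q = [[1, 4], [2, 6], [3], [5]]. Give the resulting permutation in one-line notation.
6 5 2 4 1 3

Reverse the RSK construction: for i from n down to 1, find the cell of Q containing i, remove the entry at that cell from P, and reverse-bump it up through P; the value ejected from row 1 is w(i).

Step i=6: Q has 6 at row 2, column 2; remove 4 from row 2 of P and reverse-bump: 4 enters row 1 and ejects 3. So w(6) = 3. P is now [[1, 4], [2], [5], [6]].
Step i=5: Q has 5 at row 4, column 1; remove 6 from row 4 of P and reverse-bump: 6 enters row 3 and ejects 5; 5 enters row 2 and ejects 2; 2 enters row 1 and ejects 1. So w(5) = 1. P is now [[2, 4], [5], [6]].
Step i=4: Q has 4 at row 1, column 2; remove that cell from P, ejecting 4. So w(4) = 4. P is now [[2], [5], [6]].
Step i=3: Q has 3 at row 3, column 1; remove 6 from row 3 of P and reverse-bump: 6 enters row 2 and ejects 5; 5 enters row 1 and ejects 2. So w(3) = 2. P is now [[5], [6]].
Step i=2: Q has 2 at row 2, column 1; remove 6 from row 2 of P and reverse-bump: 6 enters row 1 and ejects 5. So w(2) = 5. P is now [[6]].
Step i=1: Q has 1 at row 1, column 1; remove that cell from P, ejecting 6. So w(1) = 6. P is now [].

So w = 6 5 2 4 1 3.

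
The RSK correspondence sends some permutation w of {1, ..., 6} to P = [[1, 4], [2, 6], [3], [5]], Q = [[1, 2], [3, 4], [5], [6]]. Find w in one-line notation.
Reverse the RSK construction: for i from n down to 1, find the cell of Q containing i, remove the entry at that cell from P, and reverse-bump it up through P; the value ejected from row 1 is w(i).

Step i=6: Q has 6 at row 4, column 1; remove 5 from row 4 of P and reverse-bump: 5 enters row 3 and ejects 3; 3 enters row 2 and ejects 2; 2 enters row 1 and ejects 1. So w(6) = 1. P is now [[2, 4], [3, 6], [5]].
Step i=5: Q has 5 at row 3, column 1; remove 5 from row 3 of P and reverse-bump: 5 enters row 2 and ejects 3; 3 enters row 1 and ejects 2. So w(5) = 2. P is now [[3, 4], [5, 6]].
Step i=4: Q has 4 at row 2, column 2; remove 6 from row 2 of P and reverse-bump: 6 enters row 1 and ejects 4. So w(4) = 4. P is now [[3, 6], [5]].
Step i=3: Q has 3 at row 2, column 1; remove 5 from row 2 of P and reverse-bump: 5 enters row 1 and ejects 3. So w(3) = 3. P is now [[5, 6]].
Step i=2: Q has 2 at row 1, column 2; remove that cell from P, ejecting 6. So w(2) = 6. P is now [[5]].
Step i=1: Q has 1 at row 1, column 1; remove that cell from P, ejecting 5. So w(1) = 5. P is now [].

So w = 5 6 3 4 2 1.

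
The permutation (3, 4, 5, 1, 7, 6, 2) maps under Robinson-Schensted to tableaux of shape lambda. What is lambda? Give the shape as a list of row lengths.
Row-insert each entry into an empty tableau.

After inserting 3: P = [[3]].
After inserting 4: P = [[3, 4]].
After inserting 5: P = [[3, 4, 5]].
After inserting 1: P = [[1, 4, 5], [3]].
After inserting 7: P = [[1, 4, 5, 7], [3]].
After inserting 6: P = [[1, 4, 5, 6], [3, 7]].
After inserting 2: P = [[1, 2, 5, 6], [3, 4], [7]].

The final insertion tableau P = [[1, 2, 5, 6], [3, 4], [7]] has shape [4, 2, 1].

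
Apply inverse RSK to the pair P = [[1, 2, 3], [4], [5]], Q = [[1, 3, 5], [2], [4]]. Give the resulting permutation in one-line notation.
5 1 4 2 3

Reverse RSK: for i = n, n-1, ..., 1, locate i in Q, remove the corresponding corner cell from P, and reverse-bump its entry up through P; the value ejected from row 1 is w(i).

So w = 5 1 4 2 3.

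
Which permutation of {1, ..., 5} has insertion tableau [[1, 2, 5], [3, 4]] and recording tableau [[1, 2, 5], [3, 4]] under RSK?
Reverse RSK: for i = n, n-1, ..., 1, locate i in Q, remove the corresponding corner cell from P, and reverse-bump its entry up through P; the value ejected from row 1 is w(i).

So w = 3 4 1 2 5.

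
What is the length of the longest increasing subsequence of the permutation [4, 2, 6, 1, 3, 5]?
3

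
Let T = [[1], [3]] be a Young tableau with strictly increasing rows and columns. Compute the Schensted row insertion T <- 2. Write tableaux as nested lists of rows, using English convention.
2 is larger than every entry of row 1, so it is appended to row 1. The new tableau is [[1, 2], [3]].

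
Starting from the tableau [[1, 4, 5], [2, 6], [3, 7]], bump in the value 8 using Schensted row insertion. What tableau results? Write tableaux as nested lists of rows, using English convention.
[[1, 4, 5, 8], [2, 6], [3, 7]]

8 is larger than every entry of row 1, so it is appended to row 1. The new tableau is [[1, 4, 5, 8], [2, 6], [3, 7]].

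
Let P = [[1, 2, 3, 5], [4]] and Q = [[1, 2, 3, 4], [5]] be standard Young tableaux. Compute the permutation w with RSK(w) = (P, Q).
Reverse the RSK construction: for i from n down to 1, find the cell of Q containing i, remove the entry at that cell from P, and reverse-bump it up through P; the value ejected from row 1 is w(i).

Step i=5: Q has 5 at row 2, column 1; remove 4 from row 2 of P and reverse-bump: 4 enters row 1 and ejects 3. So w(5) = 3. P is now [[1, 2, 4, 5]].
Step i=4: Q has 4 at row 1, column 4; remove that cell from P, ejecting 5. So w(4) = 5. P is now [[1, 2, 4]].
Step i=3: Q has 3 at row 1, column 3; remove that cell from P, ejecting 4. So w(3) = 4. P is now [[1, 2]].
Step i=2: Q has 2 at row 1, column 2; remove that cell from P, ejecting 2. So w(2) = 2. P is now [[1]].
Step i=1: Q has 1 at row 1, column 1; remove that cell from P, ejecting 1. So w(1) = 1. P is now [].

So w = 1 2 4 5 3.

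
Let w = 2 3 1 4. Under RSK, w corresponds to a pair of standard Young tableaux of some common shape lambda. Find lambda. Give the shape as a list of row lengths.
Row-insert each entry into an empty tableau.

After inserting 2: P = [[2]].
After inserting 3: P = [[2, 3]].
After inserting 1: P = [[1, 3], [2]].
After inserting 4: P = [[1, 3, 4], [2]].

The final insertion tableau P = [[1, 3, 4], [2]] has shape [3, 1].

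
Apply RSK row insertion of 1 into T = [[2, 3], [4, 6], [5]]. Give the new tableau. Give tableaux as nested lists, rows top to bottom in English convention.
In row 1, 1 replaces 2 (the leftmost entry greater than 1); 2 is bumped to row 2. In row 2, 2 replaces 4 (the leftmost entry greater than 2); 4 is bumped to row 3. In row 3, 4 replaces 5 (the leftmost entry greater than 4); 5 is bumped to row 4. 5 starts a new row 4. The new tableau is [[1, 3], [2, 6], [4], [5]].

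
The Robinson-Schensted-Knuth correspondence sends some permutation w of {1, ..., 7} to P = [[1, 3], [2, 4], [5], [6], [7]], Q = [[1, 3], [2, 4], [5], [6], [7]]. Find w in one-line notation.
Reverse the RSK construction: for i from n down to 1, find the cell of Q containing i, remove the entry at that cell from P, and reverse-bump it up through P; the value ejected from row 1 is w(i).

Step i=7: Q has 7 at row 5, column 1; remove 7 from row 5 of P and reverse-bump: 7 enters row 4 and ejects 6; 6 enters row 3 and ejects 5; 5 enters row 2 and ejects 4; 4 enters row 1 and ejects 3. So w(7) = 3. P is now [[1, 4], [2, 5], [6], [7]].
Step i=6: Q has 6 at row 4, column 1; remove 7 from row 4 of P and reverse-bump: 7 enters row 3 and ejects 6; 6 enters row 2 and ejects 5; 5 enters row 1 and ejects 4. So w(6) = 4. P is now [[1, 5], [2, 6], [7]].
Step i=5: Q has 5 at row 3, column 1; remove 7 from row 3 of P and reverse-bump: 7 enters row 2 and ejects 6; 6 enters row 1 and ejects 5. So w(5) = 5. P is now [[1, 6], [2, 7]].
Step i=4: Q has 4 at row 2, column 2; remove 7 from row 2 of P and reverse-bump: 7 enters row 1 and ejects 6. So w(4) = 6. P is now [[1, 7], [2]].
Step i=3: Q has 3 at row 1, column 2; remove that cell from P, ejecting 7. So w(3) = 7. P is now [[1], [2]].
Step i=2: Q has 2 at row 2, column 1; remove 2 from row 2 of P and reverse-bump: 2 enters row 1 and ejects 1. So w(2) = 1. P is now [[2]].
Step i=1: Q has 1 at row 1, column 1; remove that cell from P, ejecting 2. So w(1) = 2. P is now [].

So w = 2 1 7 6 5 4 3.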